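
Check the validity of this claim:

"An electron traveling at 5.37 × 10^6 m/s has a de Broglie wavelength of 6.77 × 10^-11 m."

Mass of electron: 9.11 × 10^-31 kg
False

The claim is incorrect.

Using λ = h/(mv):
λ = (6.626 × 10^-34 J·s) / (9.11 × 10^-31 kg × 5.37 × 10^6 m/s)
λ = 1.35 × 10^-10 m

The actual wavelength differs from the claimed 6.77 × 10^-11 m.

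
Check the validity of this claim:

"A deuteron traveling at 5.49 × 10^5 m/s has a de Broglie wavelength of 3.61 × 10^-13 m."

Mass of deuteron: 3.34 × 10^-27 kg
True

The claim is correct.

Using λ = h/(mv):
λ = (6.626 × 10^-34 J·s) / (3.34 × 10^-27 kg × 5.49 × 10^5 m/s)
λ = 3.61 × 10^-13 m

This matches the claimed value.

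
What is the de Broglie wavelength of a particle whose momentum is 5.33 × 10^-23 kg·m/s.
1.24 × 10^-11 m

Using the de Broglie relation λ = h/p:

λ = h/p
λ = (6.626 × 10^-34 J·s) / (5.33 × 10^-23 kg·m/s)
λ = 1.24 × 10^-11 m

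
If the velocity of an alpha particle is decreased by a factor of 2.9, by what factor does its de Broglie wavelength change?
The wavelength increases by a factor of 2.9.

From λ = h/(mv), the wavelength is inversely proportional to velocity:

λ ∝ 1/v

If v → v/2.9, then λ → 2.9λ

When velocity is decreased by a factor of 2.9, the wavelength increases by a factor of 2.9.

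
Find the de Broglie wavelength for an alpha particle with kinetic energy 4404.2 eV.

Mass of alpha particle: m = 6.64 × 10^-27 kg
2.16 × 10^-13 m

Using λ = h/√(2mKE):

First convert KE to Joules: KE = 4404.2 eV = 7.056 × 10^-16 J

λ = h/√(2mKE)
λ = (6.626 × 10^-34 J·s) / √(2 × 6.64 × 10^-27 kg × 7.056 × 10^-16 J)
λ = 2.16 × 10^-13 m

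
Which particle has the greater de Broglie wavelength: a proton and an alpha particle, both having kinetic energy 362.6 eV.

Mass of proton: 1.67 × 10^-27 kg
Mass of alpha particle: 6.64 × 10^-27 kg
The proton has the longer wavelength.

Using λ = h/√(2mKE):

For proton: λ₁ = h/√(2m₁KE) = 1.50 × 10^-12 m
For alpha particle: λ₂ = h/√(2m₂KE) = 7.54 × 10^-13 m

Since λ ∝ 1/√m at constant kinetic energy, the lighter particle has the longer wavelength.

The proton has the longer de Broglie wavelength.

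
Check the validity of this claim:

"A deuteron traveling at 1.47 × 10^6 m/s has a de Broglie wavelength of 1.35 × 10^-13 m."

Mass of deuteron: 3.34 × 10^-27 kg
True

The claim is correct.

Using λ = h/(mv):
λ = (6.626 × 10^-34 J·s) / (3.34 × 10^-27 kg × 1.47 × 10^6 m/s)
λ = 1.35 × 10^-13 m

This matches the claimed value.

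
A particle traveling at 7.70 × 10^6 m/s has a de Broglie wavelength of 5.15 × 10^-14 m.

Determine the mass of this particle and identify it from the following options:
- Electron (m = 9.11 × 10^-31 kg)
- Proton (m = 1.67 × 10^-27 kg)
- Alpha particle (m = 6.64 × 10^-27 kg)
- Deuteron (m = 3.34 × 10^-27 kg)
The particle is a proton.

From λ = h/(mv), solve for mass:

m = h/(λv)
m = (6.626 × 10^-34 J·s) / (5.15 × 10^-14 m × 7.70 × 10^6 m/s)
m = 1.67 × 10^-27 kg

Comparing with the listed masses, this is closest to a proton.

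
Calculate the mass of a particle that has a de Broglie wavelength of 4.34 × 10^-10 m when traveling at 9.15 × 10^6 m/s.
1.67 × 10^-31 kg

From the de Broglie relation λ = h/(mv), we solve for m:

m = h/(λv)
m = (6.626 × 10^-34 J·s) / (4.34 × 10^-10 m × 9.15 × 10^6 m/s)
m = 1.67 × 10^-31 kg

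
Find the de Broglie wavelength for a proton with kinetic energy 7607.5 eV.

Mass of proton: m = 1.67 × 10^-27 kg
3.28 × 10^-13 m

Using λ = h/√(2mKE):

First convert KE to Joules: KE = 7607.5 eV = 1.219 × 10^-15 J

λ = h/√(2mKE)
λ = (6.626 × 10^-34 J·s) / √(2 × 1.67 × 10^-27 kg × 1.219 × 10^-15 J)
λ = 3.28 × 10^-13 m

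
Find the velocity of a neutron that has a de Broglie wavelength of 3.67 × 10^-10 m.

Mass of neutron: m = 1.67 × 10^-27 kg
1.08 × 10^3 m/s

From the de Broglie relation λ = h/(mv), we solve for v:

v = h/(mλ)
v = (6.626 × 10^-34 J·s) / (1.67 × 10^-27 kg × 3.67 × 10^-10 m)
v = 1.08 × 10^3 m/s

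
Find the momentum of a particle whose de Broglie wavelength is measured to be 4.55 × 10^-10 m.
1.46 × 10^-24 kg·m/s

From the de Broglie relation λ = h/p, we solve for p:

p = h/λ
p = (6.626 × 10^-34 J·s) / (4.55 × 10^-10 m)
p = 1.46 × 10^-24 kg·m/s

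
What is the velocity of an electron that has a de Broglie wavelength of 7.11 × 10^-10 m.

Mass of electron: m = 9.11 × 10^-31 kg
1.02 × 10^6 m/s

From the de Broglie relation λ = h/(mv), we solve for v:

v = h/(mλ)
v = (6.626 × 10^-34 J·s) / (9.11 × 10^-31 kg × 7.11 × 10^-10 m)
v = 1.02 × 10^6 m/s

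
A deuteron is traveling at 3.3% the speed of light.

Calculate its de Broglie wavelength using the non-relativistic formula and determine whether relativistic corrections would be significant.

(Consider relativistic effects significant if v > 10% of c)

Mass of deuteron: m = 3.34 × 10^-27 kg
No, relativistic corrections are not needed.

Using the non-relativistic de Broglie formula λ = h/(mv):

v = 3.3% × c = 9.893 × 10^6 m/s

λ = h/(mv)
λ = (6.626 × 10^-34 J·s) / (3.34 × 10^-27 kg × 9.893 × 10^6 m/s)
λ = 2.01 × 10^-14 m

Since v = 3.3% of c < 10% of c, relativistic corrections are NOT significant and this non-relativistic result is a good approximation.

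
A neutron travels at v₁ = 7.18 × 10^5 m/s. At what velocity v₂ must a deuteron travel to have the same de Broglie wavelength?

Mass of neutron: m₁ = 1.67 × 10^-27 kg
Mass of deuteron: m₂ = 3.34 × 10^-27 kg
v₂ = 3.59 × 10^5 m/s

For equal de Broglie wavelengths: λ₁ = λ₂

h/(m₁v₁) = h/(m₂v₂)
m₁v₁ = m₂v₂
v₂ = v₁ · (m₁/m₂)

v₂ = 7.18 × 10^5 m/s × (1.67 × 10^-27 kg / 3.34 × 10^-27 kg)
v₂ = 3.59 × 10^5 m/s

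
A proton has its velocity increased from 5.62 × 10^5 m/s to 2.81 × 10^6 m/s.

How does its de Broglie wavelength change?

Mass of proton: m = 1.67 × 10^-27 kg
The wavelength decreases by a factor of 5.

Using λ = h/(mv):

Initial wavelength: λ₁ = h/(mv₁) = 7.06 × 10^-13 m
Final wavelength: λ₂ = h/(mv₂) = 1.41 × 10^-13 m

Since λ ∝ 1/v, when velocity increases by a factor of 5, the wavelength decreases by a factor of 5.

λ₂/λ₁ = v₁/v₂ = 1/5

The wavelength decreases by a factor of 5.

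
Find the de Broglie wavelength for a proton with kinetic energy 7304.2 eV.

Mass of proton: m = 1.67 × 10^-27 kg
3.35 × 10^-13 m

Using λ = h/√(2mKE):

First convert KE to Joules: KE = 7304.2 eV = 1.170 × 10^-15 J

λ = h/√(2mKE)
λ = (6.626 × 10^-34 J·s) / √(2 × 1.67 × 10^-27 kg × 1.170 × 10^-15 J)
λ = 3.35 × 10^-13 m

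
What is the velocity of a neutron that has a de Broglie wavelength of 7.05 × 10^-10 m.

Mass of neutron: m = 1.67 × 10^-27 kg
5.63 × 10^2 m/s

From the de Broglie relation λ = h/(mv), we solve for v:

v = h/(mλ)
v = (6.626 × 10^-34 J·s) / (1.67 × 10^-27 kg × 7.05 × 10^-10 m)
v = 5.63 × 10^2 m/s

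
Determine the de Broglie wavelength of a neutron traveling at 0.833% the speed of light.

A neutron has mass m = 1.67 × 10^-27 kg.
1.59 × 10^-13 m

Using the de Broglie relation λ = h/(mv):

v = 0.833% × c = 2.497 × 10^6 m/s

λ = h/(mv)
λ = (6.626 × 10^-34 J·s) / (1.67 × 10^-27 kg × 2.497 × 10^6 m/s)
λ = 1.59 × 10^-13 m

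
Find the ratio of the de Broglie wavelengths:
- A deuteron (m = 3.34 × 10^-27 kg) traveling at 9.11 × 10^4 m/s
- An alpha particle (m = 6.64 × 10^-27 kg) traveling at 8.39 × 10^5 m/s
λ₁/λ₂ = 18.3

Using λ = h/(mv):

λ₁ = h/(m₁v₁) = 2.18 × 10^-12 m
λ₂ = h/(m₂v₂) = 1.19 × 10^-13 m

Ratio λ₁/λ₂ = (m₂v₂)/(m₁v₁)
         = (6.64 × 10^-27 kg × 8.39 × 10^5 m/s) / (3.34 × 10^-27 kg × 9.11 × 10^4 m/s)
         = 18.3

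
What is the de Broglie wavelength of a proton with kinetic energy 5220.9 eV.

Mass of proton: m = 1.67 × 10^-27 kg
3.96 × 10^-13 m

Using λ = h/√(2mKE):

First convert KE to Joules: KE = 5220.9 eV = 8.365 × 10^-16 J

λ = h/√(2mKE)
λ = (6.626 × 10^-34 J·s) / √(2 × 1.67 × 10^-27 kg × 8.365 × 10^-16 J)
λ = 3.96 × 10^-13 m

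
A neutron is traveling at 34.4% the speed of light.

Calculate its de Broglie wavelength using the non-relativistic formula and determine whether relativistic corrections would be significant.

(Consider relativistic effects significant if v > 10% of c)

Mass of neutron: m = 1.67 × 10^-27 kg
Yes, relativistic corrections are needed.

Using the non-relativistic de Broglie formula λ = h/(mv):

v = 34.4% × c = 1.031 × 10^8 m/s

λ = h/(mv)
λ = (6.626 × 10^-34 J·s) / (1.67 × 10^-27 kg × 1.031 × 10^8 m/s)
λ = 3.85 × 10^-15 m

Since v = 34.4% of c > 10% of c, relativistic corrections ARE significant and the actual wavelength would differ from this non-relativistic estimate.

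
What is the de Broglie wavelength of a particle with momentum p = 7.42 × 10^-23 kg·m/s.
8.93 × 10^-12 m

Using the de Broglie relation λ = h/p:

λ = h/p
λ = (6.626 × 10^-34 J·s) / (7.42 × 10^-23 kg·m/s)
λ = 8.93 × 10^-12 m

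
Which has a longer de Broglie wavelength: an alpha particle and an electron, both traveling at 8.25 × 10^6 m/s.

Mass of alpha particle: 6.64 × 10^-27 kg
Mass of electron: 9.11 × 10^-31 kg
The electron has the longer wavelength.

Using λ = h/(mv), since both particles have the same velocity, the wavelength depends only on mass.

For alpha particle: λ₁ = h/(m₁v) = 1.21 × 10^-14 m
For electron: λ₂ = h/(m₂v) = 8.82 × 10^-11 m

Since λ ∝ 1/m at constant velocity, the lighter particle has the longer wavelength.

The electron has the longer de Broglie wavelength.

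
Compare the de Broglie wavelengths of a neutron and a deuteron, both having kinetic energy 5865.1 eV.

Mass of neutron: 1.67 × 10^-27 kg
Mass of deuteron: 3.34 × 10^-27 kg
The neutron has the longer wavelength.

Using λ = h/√(2mKE):

For neutron: λ₁ = h/√(2m₁KE) = 3.74 × 10^-13 m
For deuteron: λ₂ = h/√(2m₂KE) = 2.64 × 10^-13 m

Since λ ∝ 1/√m at constant kinetic energy, the lighter particle has the longer wavelength.

The neutron has the longer de Broglie wavelength.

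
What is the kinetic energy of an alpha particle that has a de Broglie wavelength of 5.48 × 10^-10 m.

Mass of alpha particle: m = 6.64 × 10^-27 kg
1.10 × 10^-22 J (or 6.87 × 10^-4 eV)

From λ = h/√(2mKE), we solve for KE:

λ² = h²/(2mKE)
KE = h²/(2mλ²)
KE = (6.626 × 10^-34 J·s)² / (2 × 6.64 × 10^-27 kg × (5.48 × 10^-10 m)²)
KE = 1.10 × 10^-22 J
KE = 6.87 × 10^-4 eV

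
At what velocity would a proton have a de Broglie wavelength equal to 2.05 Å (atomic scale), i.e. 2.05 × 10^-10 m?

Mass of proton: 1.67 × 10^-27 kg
1.94 × 10^3 m/s

From λ = h/(mv), solve for v:

v = h/(mλ)
v = (6.626 × 10^-34 J·s) / (1.67 × 10^-27 kg × 2.05 × 10^-10 m)
v = 1.94 × 10^3 m/s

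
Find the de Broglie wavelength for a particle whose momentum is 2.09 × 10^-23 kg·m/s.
3.17 × 10^-11 m

Using the de Broglie relation λ = h/p:

λ = h/p
λ = (6.626 × 10^-34 J·s) / (2.09 × 10^-23 kg·m/s)
λ = 3.17 × 10^-11 m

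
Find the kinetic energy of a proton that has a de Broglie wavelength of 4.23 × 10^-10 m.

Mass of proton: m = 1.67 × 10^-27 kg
7.35 × 10^-22 J (or 4.59 × 10^-3 eV)

From λ = h/√(2mKE), we solve for KE:

λ² = h²/(2mKE)
KE = h²/(2mλ²)
KE = (6.626 × 10^-34 J·s)² / (2 × 1.67 × 10^-27 kg × (4.23 × 10^-10 m)²)
KE = 7.35 × 10^-22 J
KE = 4.59 × 10^-3 eV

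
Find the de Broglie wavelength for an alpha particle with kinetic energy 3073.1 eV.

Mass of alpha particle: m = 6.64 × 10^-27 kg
2.59 × 10^-13 m

Using λ = h/√(2mKE):

First convert KE to Joules: KE = 3073.1 eV = 4.924 × 10^-16 J

λ = h/√(2mKE)
λ = (6.626 × 10^-34 J·s) / √(2 × 6.64 × 10^-27 kg × 4.924 × 10^-16 J)
λ = 2.59 × 10^-13 m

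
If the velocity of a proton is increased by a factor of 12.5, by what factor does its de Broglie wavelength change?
The wavelength decreases by a factor of 12.5.

From λ = h/(mv), the wavelength is inversely proportional to velocity:

λ ∝ 1/v

If v → 12.5v, then λ → λ/12.5

When velocity is increased by a factor of 12.5, the wavelength decreases by a factor of 12.5.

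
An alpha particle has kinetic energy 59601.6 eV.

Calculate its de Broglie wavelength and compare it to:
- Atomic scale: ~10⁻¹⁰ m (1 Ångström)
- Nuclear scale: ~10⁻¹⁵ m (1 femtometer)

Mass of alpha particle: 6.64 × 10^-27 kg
λ = 5.88 × 10^-14 m, which is between nuclear and atomic scales.

Using λ = h/√(2mKE):

KE = 59601.6 eV = 9.549 × 10^-15 J

λ = h/√(2mKE)
λ = (6.626 × 10^-34 J·s) / √(2 × 6.64 × 10^-27 kg × 9.549 × 10^-15 J)
λ = 5.88 × 10^-14 m

Comparison:
- Atomic scale (10⁻¹⁰ m): λ is 0.00059× this size
- Nuclear scale (10⁻¹⁵ m): λ is 59× this size

The wavelength is between nuclear and atomic scales.

This wavelength is appropriate for probing atomic structure but too large for nuclear physics experiments.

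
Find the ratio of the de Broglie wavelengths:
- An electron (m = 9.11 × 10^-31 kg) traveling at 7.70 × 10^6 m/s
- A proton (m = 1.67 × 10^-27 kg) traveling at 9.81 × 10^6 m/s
λ₁/λ₂ = 2.34 × 10^3

Using λ = h/(mv):

λ₁ = h/(m₁v₁) = 9.45 × 10^-11 m
λ₂ = h/(m₂v₂) = 4.04 × 10^-14 m

Ratio λ₁/λ₂ = (m₂v₂)/(m₁v₁)
         = (1.67 × 10^-27 kg × 9.81 × 10^6 m/s) / (9.11 × 10^-31 kg × 7.70 × 10^6 m/s)
         = 2.34 × 10^3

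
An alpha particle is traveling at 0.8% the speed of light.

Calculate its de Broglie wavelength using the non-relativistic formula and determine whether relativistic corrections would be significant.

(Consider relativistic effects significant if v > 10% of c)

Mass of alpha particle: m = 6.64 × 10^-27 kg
No, relativistic corrections are not needed.

Using the non-relativistic de Broglie formula λ = h/(mv):

v = 0.8% × c = 2.398 × 10^6 m/s

λ = h/(mv)
λ = (6.626 × 10^-34 J·s) / (6.64 × 10^-27 kg × 2.398 × 10^6 m/s)
λ = 4.16 × 10^-14 m

Since v = 0.8% of c < 10% of c, relativistic corrections are NOT significant and this non-relativistic result is a good approximation.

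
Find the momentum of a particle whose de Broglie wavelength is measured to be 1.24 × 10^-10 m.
5.34 × 10^-24 kg·m/s

From the de Broglie relation λ = h/p, we solve for p:

p = h/λ
p = (6.626 × 10^-34 J·s) / (1.24 × 10^-10 m)
p = 5.34 × 10^-24 kg·m/s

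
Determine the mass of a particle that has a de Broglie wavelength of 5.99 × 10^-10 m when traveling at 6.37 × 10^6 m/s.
1.74 × 10^-31 kg

From the de Broglie relation λ = h/(mv), we solve for m:

m = h/(λv)
m = (6.626 × 10^-34 J·s) / (5.99 × 10^-10 m × 6.37 × 10^6 m/s)
m = 1.74 × 10^-31 kg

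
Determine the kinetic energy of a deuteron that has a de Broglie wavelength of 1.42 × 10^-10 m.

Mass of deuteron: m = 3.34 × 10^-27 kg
3.26 × 10^-21 J (or 0.0203 eV)

From λ = h/√(2mKE), we solve for KE:

λ² = h²/(2mKE)
KE = h²/(2mλ²)
KE = (6.626 × 10^-34 J·s)² / (2 × 3.34 × 10^-27 kg × (1.42 × 10^-10 m)²)
KE = 3.26 × 10^-21 J
KE = 0.0203 eV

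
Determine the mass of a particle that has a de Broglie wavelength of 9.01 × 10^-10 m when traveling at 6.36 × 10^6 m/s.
1.16 × 10^-31 kg

From the de Broglie relation λ = h/(mv), we solve for m:

m = h/(λv)
m = (6.626 × 10^-34 J·s) / (9.01 × 10^-10 m × 6.36 × 10^6 m/s)
m = 1.16 × 10^-31 kg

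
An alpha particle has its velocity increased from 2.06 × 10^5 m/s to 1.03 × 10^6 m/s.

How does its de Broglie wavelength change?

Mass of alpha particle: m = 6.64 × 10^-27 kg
The wavelength decreases by a factor of 5.

Using λ = h/(mv):

Initial wavelength: λ₁ = h/(mv₁) = 4.84 × 10^-13 m
Final wavelength: λ₂ = h/(mv₂) = 9.69 × 10^-14 m

Since λ ∝ 1/v, when velocity increases by a factor of 5, the wavelength decreases by a factor of 5.

λ₂/λ₁ = v₁/v₂ = 1/5

The wavelength decreases by a factor of 5.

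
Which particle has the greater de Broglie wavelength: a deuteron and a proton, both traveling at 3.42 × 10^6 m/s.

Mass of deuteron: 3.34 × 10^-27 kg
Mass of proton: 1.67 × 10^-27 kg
The proton has the longer wavelength.

Using λ = h/(mv), since both particles have the same velocity, the wavelength depends only on mass.

For deuteron: λ₁ = h/(m₁v) = 5.80 × 10^-14 m
For proton: λ₂ = h/(m₂v) = 1.16 × 10^-13 m

Since λ ∝ 1/m at constant velocity, the lighter particle has the longer wavelength.

The proton has the longer de Broglie wavelength.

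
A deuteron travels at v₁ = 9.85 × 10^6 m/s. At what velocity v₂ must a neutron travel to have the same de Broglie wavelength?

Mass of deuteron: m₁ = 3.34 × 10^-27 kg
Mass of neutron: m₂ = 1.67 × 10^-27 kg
v₂ = 1.97 × 10^7 m/s

For equal de Broglie wavelengths: λ₁ = λ₂

h/(m₁v₁) = h/(m₂v₂)
m₁v₁ = m₂v₂
v₂ = v₁ · (m₁/m₂)

v₂ = 9.85 × 10^6 m/s × (3.34 × 10^-27 kg / 1.67 × 10^-27 kg)
v₂ = 1.97 × 10^7 m/s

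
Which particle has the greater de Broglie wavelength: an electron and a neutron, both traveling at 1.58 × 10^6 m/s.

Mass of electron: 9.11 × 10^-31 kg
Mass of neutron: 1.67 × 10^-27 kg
The electron has the longer wavelength.

Using λ = h/(mv), since both particles have the same velocity, the wavelength depends only on mass.

For electron: λ₁ = h/(m₁v) = 4.60 × 10^-10 m
For neutron: λ₂ = h/(m₂v) = 2.51 × 10^-13 m

Since λ ∝ 1/m at constant velocity, the lighter particle has the longer wavelength.

The electron has the longer de Broglie wavelength.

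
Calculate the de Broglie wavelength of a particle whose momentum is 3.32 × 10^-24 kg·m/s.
2.00 × 10^-10 m

Using the de Broglie relation λ = h/p:

λ = h/p
λ = (6.626 × 10^-34 J·s) / (3.32 × 10^-24 kg·m/s)
λ = 2.00 × 10^-10 m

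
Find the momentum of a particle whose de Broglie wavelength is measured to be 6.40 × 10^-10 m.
1.04 × 10^-24 kg·m/s

From the de Broglie relation λ = h/p, we solve for p:

p = h/λ
p = (6.626 × 10^-34 J·s) / (6.40 × 10^-10 m)
p = 1.04 × 10^-24 kg·m/s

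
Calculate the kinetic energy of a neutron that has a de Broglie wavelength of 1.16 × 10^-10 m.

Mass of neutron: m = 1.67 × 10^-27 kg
9.77 × 10^-21 J (or 0.0610 eV)

From λ = h/√(2mKE), we solve for KE:

λ² = h²/(2mKE)
KE = h²/(2mλ²)
KE = (6.626 × 10^-34 J·s)² / (2 × 1.67 × 10^-27 kg × (1.16 × 10^-10 m)²)
KE = 9.77 × 10^-21 J
KE = 0.0610 eV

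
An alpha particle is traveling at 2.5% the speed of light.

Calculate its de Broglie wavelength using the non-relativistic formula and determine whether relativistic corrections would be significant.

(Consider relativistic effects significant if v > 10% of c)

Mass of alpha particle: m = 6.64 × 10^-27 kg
No, relativistic corrections are not needed.

Using the non-relativistic de Broglie formula λ = h/(mv):

v = 2.5% × c = 7.495 × 10^6 m/s

λ = h/(mv)
λ = (6.626 × 10^-34 J·s) / (6.64 × 10^-27 kg × 7.495 × 10^6 m/s)
λ = 1.33 × 10^-14 m

Since v = 2.5% of c < 10% of c, relativistic corrections are NOT significant and this non-relativistic result is a good approximation.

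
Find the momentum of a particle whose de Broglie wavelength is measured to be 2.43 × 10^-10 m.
2.73 × 10^-24 kg·m/s

From the de Broglie relation λ = h/p, we solve for p:

p = h/λ
p = (6.626 × 10^-34 J·s) / (2.43 × 10^-10 m)
p = 2.73 × 10^-24 kg·m/s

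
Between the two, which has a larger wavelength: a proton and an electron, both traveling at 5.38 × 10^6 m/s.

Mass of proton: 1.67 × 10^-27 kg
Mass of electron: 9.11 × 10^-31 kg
The electron has the longer wavelength.

Using λ = h/(mv), since both particles have the same velocity, the wavelength depends only on mass.

For proton: λ₁ = h/(m₁v) = 7.37 × 10^-14 m
For electron: λ₂ = h/(m₂v) = 1.35 × 10^-10 m

Since λ ∝ 1/m at constant velocity, the lighter particle has the longer wavelength.

The electron has the longer de Broglie wavelength.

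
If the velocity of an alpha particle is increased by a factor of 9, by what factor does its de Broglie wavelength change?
The wavelength decreases by a factor of 9.

From λ = h/(mv), the wavelength is inversely proportional to velocity:

λ ∝ 1/v

If v → 9v, then λ → λ/9

When velocity is increased by a factor of 9, the wavelength decreases by a factor of 9.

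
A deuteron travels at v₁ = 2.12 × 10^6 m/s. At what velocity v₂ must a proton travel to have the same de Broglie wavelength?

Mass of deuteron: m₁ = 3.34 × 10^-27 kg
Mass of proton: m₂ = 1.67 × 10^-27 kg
v₂ = 4.24 × 10^6 m/s

For equal de Broglie wavelengths: λ₁ = λ₂

h/(m₁v₁) = h/(m₂v₂)
m₁v₁ = m₂v₂
v₂ = v₁ · (m₁/m₂)

v₂ = 2.12 × 10^6 m/s × (3.34 × 10^-27 kg / 1.67 × 10^-27 kg)
v₂ = 4.24 × 10^6 m/s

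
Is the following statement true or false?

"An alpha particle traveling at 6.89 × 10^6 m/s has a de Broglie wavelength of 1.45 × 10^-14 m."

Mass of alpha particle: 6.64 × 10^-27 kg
True

The claim is correct.

Using λ = h/(mv):
λ = (6.626 × 10^-34 J·s) / (6.64 × 10^-27 kg × 6.89 × 10^6 m/s)
λ = 1.45 × 10^-14 m

This matches the claimed value.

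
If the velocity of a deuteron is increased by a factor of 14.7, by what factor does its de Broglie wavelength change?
The wavelength decreases by a factor of 14.7.

From λ = h/(mv), the wavelength is inversely proportional to velocity:

λ ∝ 1/v

If v → 14.7v, then λ → λ/14.7

When velocity is increased by a factor of 14.7, the wavelength decreases by a factor of 14.7.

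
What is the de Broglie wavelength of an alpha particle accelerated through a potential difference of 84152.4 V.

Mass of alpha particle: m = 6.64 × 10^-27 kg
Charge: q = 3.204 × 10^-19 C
3.50 × 10^-14 m

When a particle is accelerated through voltage V, it gains kinetic energy KE = qV.

The de Broglie wavelength is then λ = h/√(2mqV):

λ = h/√(2mqV)
λ = (6.626 × 10^-34 J·s) / √(2 × 6.64 × 10^-27 kg × 3.204 × 10^-19 C × 84152.4 V)
λ = 3.50 × 10^-14 m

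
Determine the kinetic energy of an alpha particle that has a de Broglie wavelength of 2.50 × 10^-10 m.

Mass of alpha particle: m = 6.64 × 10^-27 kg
5.29 × 10^-22 J (or 3.30 × 10^-3 eV)

From λ = h/√(2mKE), we solve for KE:

λ² = h²/(2mKE)
KE = h²/(2mλ²)
KE = (6.626 × 10^-34 J·s)² / (2 × 6.64 × 10^-27 kg × (2.50 × 10^-10 m)²)
KE = 5.29 × 10^-22 J
KE = 3.30 × 10^-3 eV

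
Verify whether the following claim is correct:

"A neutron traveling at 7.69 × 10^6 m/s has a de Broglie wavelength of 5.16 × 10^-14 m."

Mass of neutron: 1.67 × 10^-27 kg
True

The claim is correct.

Using λ = h/(mv):
λ = (6.626 × 10^-34 J·s) / (1.67 × 10^-27 kg × 7.69 × 10^6 m/s)
λ = 5.16 × 10^-14 m

This matches the claimed value.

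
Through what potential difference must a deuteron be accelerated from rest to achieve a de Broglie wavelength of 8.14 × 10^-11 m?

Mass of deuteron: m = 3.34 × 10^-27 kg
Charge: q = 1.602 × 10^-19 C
6.19 × 10^-2 V

From λ = h/√(2mqV), we solve for V:

λ² = h²/(2mqV)
V = h²/(2mqλ²)
V = (6.626 × 10^-34 J·s)² / (2 × 3.34 × 10^-27 kg × 1.602 × 10^-19 C × (8.14 × 10^-11 m)²)
V = 6.19 × 10^-2 V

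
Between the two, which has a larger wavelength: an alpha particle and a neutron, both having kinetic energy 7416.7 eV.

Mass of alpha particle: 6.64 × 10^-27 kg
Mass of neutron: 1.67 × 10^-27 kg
The neutron has the longer wavelength.

Using λ = h/√(2mKE):

For alpha particle: λ₁ = h/√(2m₁KE) = 1.67 × 10^-13 m
For neutron: λ₂ = h/√(2m₂KE) = 3.33 × 10^-13 m

Since λ ∝ 1/√m at constant kinetic energy, the lighter particle has the longer wavelength.

The neutron has the longer de Broglie wavelength.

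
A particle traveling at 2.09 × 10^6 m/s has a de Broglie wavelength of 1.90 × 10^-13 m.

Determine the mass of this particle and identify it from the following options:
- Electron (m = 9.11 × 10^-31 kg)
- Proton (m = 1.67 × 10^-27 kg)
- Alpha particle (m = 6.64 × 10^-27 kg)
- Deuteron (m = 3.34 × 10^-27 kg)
The particle is a proton.

From λ = h/(mv), solve for mass:

m = h/(λv)
m = (6.626 × 10^-34 J·s) / (1.90 × 10^-13 m × 2.09 × 10^6 m/s)
m = 1.67 × 10^-27 kg

Comparing with the listed masses, this is closest to a proton.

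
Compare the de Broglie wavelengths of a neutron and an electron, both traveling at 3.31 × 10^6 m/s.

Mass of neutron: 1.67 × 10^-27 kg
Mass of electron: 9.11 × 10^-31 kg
The electron has the longer wavelength.

Using λ = h/(mv), since both particles have the same velocity, the wavelength depends only on mass.

For neutron: λ₁ = h/(m₁v) = 1.20 × 10^-13 m
For electron: λ₂ = h/(m₂v) = 2.20 × 10^-10 m

Since λ ∝ 1/m at constant velocity, the lighter particle has the longer wavelength.

The electron has the longer de Broglie wavelength.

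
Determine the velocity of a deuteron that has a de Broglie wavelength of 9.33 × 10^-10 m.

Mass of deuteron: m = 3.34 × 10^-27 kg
2.13 × 10^2 m/s

From the de Broglie relation λ = h/(mv), we solve for v:

v = h/(mλ)
v = (6.626 × 10^-34 J·s) / (3.34 × 10^-27 kg × 9.33 × 10^-10 m)
v = 2.13 × 10^2 m/s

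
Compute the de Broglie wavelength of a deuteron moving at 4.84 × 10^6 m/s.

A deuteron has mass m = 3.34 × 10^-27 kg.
4.10 × 10^-14 m

Using the de Broglie relation λ = h/(mv):

λ = h/(mv)
λ = (6.626 × 10^-34 J·s) / (3.34 × 10^-27 kg × 4.84 × 10^6 m/s)
λ = 4.10 × 10^-14 m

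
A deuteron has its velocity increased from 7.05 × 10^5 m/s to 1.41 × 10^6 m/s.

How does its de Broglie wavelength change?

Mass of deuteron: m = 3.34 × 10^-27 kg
The wavelength decreases by a factor of 2.

Using λ = h/(mv):

Initial wavelength: λ₁ = h/(mv₁) = 2.81 × 10^-13 m
Final wavelength: λ₂ = h/(mv₂) = 1.41 × 10^-13 m

Since λ ∝ 1/v, when velocity increases by a factor of 2, the wavelength decreases by a factor of 2.

λ₂/λ₁ = v₁/v₂ = 1/2

The wavelength decreases by a factor of 2.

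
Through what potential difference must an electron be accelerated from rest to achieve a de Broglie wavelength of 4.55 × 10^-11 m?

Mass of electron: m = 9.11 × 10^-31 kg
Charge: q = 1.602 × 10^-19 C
727 V

From λ = h/√(2mqV), we solve for V:

λ² = h²/(2mqV)
V = h²/(2mqλ²)
V = (6.626 × 10^-34 J·s)² / (2 × 9.11 × 10^-31 kg × 1.602 × 10^-19 C × (4.55 × 10^-11 m)²)
V = 727 V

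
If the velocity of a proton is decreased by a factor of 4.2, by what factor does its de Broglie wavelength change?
The wavelength increases by a factor of 4.2.

From λ = h/(mv), the wavelength is inversely proportional to velocity:

λ ∝ 1/v

If v → v/4.2, then λ → 4.2λ

When velocity is decreased by a factor of 4.2, the wavelength increases by a factor of 4.2.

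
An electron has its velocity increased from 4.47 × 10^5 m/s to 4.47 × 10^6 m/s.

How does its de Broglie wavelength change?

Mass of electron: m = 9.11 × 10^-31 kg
The wavelength decreases by a factor of 10.

Using λ = h/(mv):

Initial wavelength: λ₁ = h/(mv₁) = 1.63 × 10^-9 m
Final wavelength: λ₂ = h/(mv₂) = 1.63 × 10^-10 m

Since λ ∝ 1/v, when velocity increases by a factor of 10, the wavelength decreases by a factor of 10.

λ₂/λ₁ = v₁/v₂ = 1/10

The wavelength decreases by a factor of 10.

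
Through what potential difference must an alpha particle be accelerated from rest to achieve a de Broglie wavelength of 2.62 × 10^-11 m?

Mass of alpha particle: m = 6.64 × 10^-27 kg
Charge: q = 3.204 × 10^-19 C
1.50 × 10^-1 V

From λ = h/√(2mqV), we solve for V:

λ² = h²/(2mqV)
V = h²/(2mqλ²)
V = (6.626 × 10^-34 J·s)² / (2 × 6.64 × 10^-27 kg × 3.204 × 10^-19 C × (2.62 × 10^-11 m)²)
V = 1.50 × 10^-1 V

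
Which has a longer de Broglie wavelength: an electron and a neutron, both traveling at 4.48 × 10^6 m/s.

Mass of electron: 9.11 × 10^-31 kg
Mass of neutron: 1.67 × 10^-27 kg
The electron has the longer wavelength.

Using λ = h/(mv), since both particles have the same velocity, the wavelength depends only on mass.

For electron: λ₁ = h/(m₁v) = 1.62 × 10^-10 m
For neutron: λ₂ = h/(m₂v) = 8.86 × 10^-14 m

Since λ ∝ 1/m at constant velocity, the lighter particle has the longer wavelength.

The electron has the longer de Broglie wavelength.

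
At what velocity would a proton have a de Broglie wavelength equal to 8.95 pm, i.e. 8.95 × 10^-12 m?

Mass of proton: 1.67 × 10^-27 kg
4.43 × 10^4 m/s

From λ = h/(mv), solve for v:

v = h/(mλ)
v = (6.626 × 10^-34 J·s) / (1.67 × 10^-27 kg × 8.95 × 10^-12 m)
v = 4.43 × 10^4 m/s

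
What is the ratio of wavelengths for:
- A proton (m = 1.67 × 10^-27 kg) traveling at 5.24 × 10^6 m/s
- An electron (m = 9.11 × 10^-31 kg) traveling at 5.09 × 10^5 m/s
λ₁/λ₂ = 5.30 × 10^-5

Using λ = h/(mv):

λ₁ = h/(m₁v₁) = 7.57 × 10^-14 m
λ₂ = h/(m₂v₂) = 1.43 × 10^-9 m

Ratio λ₁/λ₂ = (m₂v₂)/(m₁v₁)
         = (9.11 × 10^-31 kg × 5.09 × 10^5 m/s) / (1.67 × 10^-27 kg × 5.24 × 10^6 m/s)
         = 5.30 × 10^-5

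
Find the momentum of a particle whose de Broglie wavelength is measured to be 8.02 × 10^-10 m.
8.26 × 10^-25 kg·m/s

From the de Broglie relation λ = h/p, we solve for p:

p = h/λ
p = (6.626 × 10^-34 J·s) / (8.02 × 10^-10 m)
p = 8.26 × 10^-25 kg·m/s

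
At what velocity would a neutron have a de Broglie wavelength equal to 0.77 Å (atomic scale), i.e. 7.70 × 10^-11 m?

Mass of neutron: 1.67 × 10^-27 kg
5.15 × 10^3 m/s

From λ = h/(mv), solve for v:

v = h/(mλ)
v = (6.626 × 10^-34 J·s) / (1.67 × 10^-27 kg × 7.70 × 10^-11 m)
v = 5.15 × 10^3 m/s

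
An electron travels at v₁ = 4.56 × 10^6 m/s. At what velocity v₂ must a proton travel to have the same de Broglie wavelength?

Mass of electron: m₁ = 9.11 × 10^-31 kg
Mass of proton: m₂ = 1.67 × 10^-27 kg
v₂ = 2.49 × 10^3 m/s

For equal de Broglie wavelengths: λ₁ = λ₂

h/(m₁v₁) = h/(m₂v₂)
m₁v₁ = m₂v₂
v₂ = v₁ · (m₁/m₂)

v₂ = 4.56 × 10^6 m/s × (9.11 × 10^-31 kg / 1.67 × 10^-27 kg)
v₂ = 2.49 × 10^3 m/s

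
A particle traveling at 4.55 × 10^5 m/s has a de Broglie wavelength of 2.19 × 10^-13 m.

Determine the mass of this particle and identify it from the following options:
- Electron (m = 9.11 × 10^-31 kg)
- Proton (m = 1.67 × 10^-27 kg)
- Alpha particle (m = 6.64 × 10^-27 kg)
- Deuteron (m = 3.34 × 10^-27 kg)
The particle is an alpha particle.

From λ = h/(mv), solve for mass:

m = h/(λv)
m = (6.626 × 10^-34 J·s) / (2.19 × 10^-13 m × 4.55 × 10^5 m/s)
m = 6.65 × 10^-27 kg

Comparing with the listed masses, this is closest to an alpha particle.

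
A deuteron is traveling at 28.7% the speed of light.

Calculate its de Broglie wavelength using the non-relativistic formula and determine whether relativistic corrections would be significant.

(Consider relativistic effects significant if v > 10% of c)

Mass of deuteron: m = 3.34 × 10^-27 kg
Yes, relativistic corrections are needed.

Using the non-relativistic de Broglie formula λ = h/(mv):

v = 28.7% × c = 8.604 × 10^7 m/s

λ = h/(mv)
λ = (6.626 × 10^-34 J·s) / (3.34 × 10^-27 kg × 8.604 × 10^7 m/s)
λ = 2.31 × 10^-15 m

Since v = 28.7% of c > 10% of c, relativistic corrections ARE significant and the actual wavelength would differ from this non-relativistic estimate.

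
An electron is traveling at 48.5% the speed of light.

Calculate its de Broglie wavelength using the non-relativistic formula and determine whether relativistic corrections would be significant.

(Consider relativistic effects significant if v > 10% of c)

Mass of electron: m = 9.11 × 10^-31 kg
Yes, relativistic corrections are needed.

Using the non-relativistic de Broglie formula λ = h/(mv):

v = 48.5% × c = 1.454 × 10^8 m/s

λ = h/(mv)
λ = (6.626 × 10^-34 J·s) / (9.11 × 10^-31 kg × 1.454 × 10^8 m/s)
λ = 5.00 × 10^-12 m

Since v = 48.5% of c > 10% of c, relativistic corrections ARE significant and the actual wavelength would differ from this non-relativistic estimate.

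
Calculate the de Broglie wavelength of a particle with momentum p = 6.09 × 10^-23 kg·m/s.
1.09 × 10^-11 m

Using the de Broglie relation λ = h/p:

λ = h/p
λ = (6.626 × 10^-34 J·s) / (6.09 × 10^-23 kg·m/s)
λ = 1.09 × 10^-11 m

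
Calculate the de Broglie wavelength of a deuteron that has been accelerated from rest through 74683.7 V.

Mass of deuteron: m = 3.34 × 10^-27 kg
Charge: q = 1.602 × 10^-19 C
7.41 × 10^-14 m

When a particle is accelerated through voltage V, it gains kinetic energy KE = qV.

The de Broglie wavelength is then λ = h/√(2mqV):

λ = h/√(2mqV)
λ = (6.626 × 10^-34 J·s) / √(2 × 3.34 × 10^-27 kg × 1.602 × 10^-19 C × 74683.7 V)
λ = 7.41 × 10^-14 m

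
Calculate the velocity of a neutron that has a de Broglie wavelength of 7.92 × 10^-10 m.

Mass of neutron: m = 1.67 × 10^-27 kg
5.01 × 10^2 m/s

From the de Broglie relation λ = h/(mv), we solve for v:

v = h/(mλ)
v = (6.626 × 10^-34 J·s) / (1.67 × 10^-27 kg × 7.92 × 10^-10 m)
v = 5.01 × 10^2 m/s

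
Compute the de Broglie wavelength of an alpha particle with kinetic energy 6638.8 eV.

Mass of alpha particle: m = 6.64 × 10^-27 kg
1.76 × 10^-13 m

Using λ = h/√(2mKE):

First convert KE to Joules: KE = 6638.8 eV = 1.064 × 10^-15 J

λ = h/√(2mKE)
λ = (6.626 × 10^-34 J·s) / √(2 × 6.64 × 10^-27 kg × 1.064 × 10^-15 J)
λ = 1.76 × 10^-13 m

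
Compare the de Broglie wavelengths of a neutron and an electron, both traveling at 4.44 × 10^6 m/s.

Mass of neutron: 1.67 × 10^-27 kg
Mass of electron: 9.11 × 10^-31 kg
The electron has the longer wavelength.

Using λ = h/(mv), since both particles have the same velocity, the wavelength depends only on mass.

For neutron: λ₁ = h/(m₁v) = 8.94 × 10^-14 m
For electron: λ₂ = h/(m₂v) = 1.64 × 10^-10 m

Since λ ∝ 1/m at constant velocity, the lighter particle has the longer wavelength.

The electron has the longer de Broglie wavelength.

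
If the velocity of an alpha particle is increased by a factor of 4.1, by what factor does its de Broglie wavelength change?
The wavelength decreases by a factor of 4.1.

From λ = h/(mv), the wavelength is inversely proportional to velocity:

λ ∝ 1/v

If v → 4.1v, then λ → λ/4.1

When velocity is increased by a factor of 4.1, the wavelength decreases by a factor of 4.1.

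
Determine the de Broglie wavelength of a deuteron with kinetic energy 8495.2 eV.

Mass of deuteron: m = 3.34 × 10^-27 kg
2.20 × 10^-13 m

Using λ = h/√(2mKE):

First convert KE to Joules: KE = 8495.2 eV = 1.361 × 10^-15 J

λ = h/√(2mKE)
λ = (6.626 × 10^-34 J·s) / √(2 × 3.34 × 10^-27 kg × 1.361 × 10^-15 J)
λ = 2.20 × 10^-13 m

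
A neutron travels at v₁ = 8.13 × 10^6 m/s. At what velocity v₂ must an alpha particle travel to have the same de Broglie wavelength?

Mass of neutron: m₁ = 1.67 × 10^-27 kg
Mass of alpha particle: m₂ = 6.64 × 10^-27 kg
v₂ = 2.04 × 10^6 m/s

For equal de Broglie wavelengths: λ₁ = λ₂

h/(m₁v₁) = h/(m₂v₂)
m₁v₁ = m₂v₂
v₂ = v₁ · (m₁/m₂)

v₂ = 8.13 × 10^6 m/s × (1.67 × 10^-27 kg / 6.64 × 10^-27 kg)
v₂ = 2.04 × 10^6 m/s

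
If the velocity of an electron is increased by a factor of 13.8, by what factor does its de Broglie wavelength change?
The wavelength decreases by a factor of 13.8.

From λ = h/(mv), the wavelength is inversely proportional to velocity:

λ ∝ 1/v

If v → 13.8v, then λ → λ/13.8

When velocity is increased by a factor of 13.8, the wavelength decreases by a factor of 13.8.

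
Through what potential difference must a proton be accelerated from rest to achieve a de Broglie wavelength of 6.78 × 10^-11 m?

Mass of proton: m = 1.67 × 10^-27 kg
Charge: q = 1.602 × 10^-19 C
1.78 × 10^-1 V

From λ = h/√(2mqV), we solve for V:

λ² = h²/(2mqV)
V = h²/(2mqλ²)
V = (6.626 × 10^-34 J·s)² / (2 × 1.67 × 10^-27 kg × 1.602 × 10^-19 C × (6.78 × 10^-11 m)²)
V = 1.78 × 10^-1 V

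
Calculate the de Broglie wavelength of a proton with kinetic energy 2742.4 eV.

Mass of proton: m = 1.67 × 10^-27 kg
5.47 × 10^-13 m

Using λ = h/√(2mKE):

First convert KE to Joules: KE = 2742.4 eV = 4.394 × 10^-16 J

λ = h/√(2mKE)
λ = (6.626 × 10^-34 J·s) / √(2 × 1.67 × 10^-27 kg × 4.394 × 10^-16 J)
λ = 5.47 × 10^-13 m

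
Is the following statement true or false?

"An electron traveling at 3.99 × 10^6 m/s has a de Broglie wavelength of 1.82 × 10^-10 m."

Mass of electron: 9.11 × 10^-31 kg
True

The claim is correct.

Using λ = h/(mv):
λ = (6.626 × 10^-34 J·s) / (9.11 × 10^-31 kg × 3.99 × 10^6 m/s)
λ = 1.82 × 10^-10 m

This matches the claimed value.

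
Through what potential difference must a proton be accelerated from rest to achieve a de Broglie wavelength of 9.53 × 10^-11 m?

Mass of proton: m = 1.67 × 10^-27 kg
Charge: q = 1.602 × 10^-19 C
9.03 × 10^-2 V

From λ = h/√(2mqV), we solve for V:

λ² = h²/(2mqV)
V = h²/(2mqλ²)
V = (6.626 × 10^-34 J·s)² / (2 × 1.67 × 10^-27 kg × 1.602 × 10^-19 C × (9.53 × 10^-11 m)²)
V = 9.03 × 10^-2 V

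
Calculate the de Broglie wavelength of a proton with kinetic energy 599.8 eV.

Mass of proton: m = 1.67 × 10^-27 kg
1.17 × 10^-12 m

Using λ = h/√(2mKE):

First convert KE to Joules: KE = 599.8 eV = 9.610 × 10^-17 J

λ = h/√(2mKE)
λ = (6.626 × 10^-34 J·s) / √(2 × 1.67 × 10^-27 kg × 9.610 × 10^-17 J)
λ = 1.17 × 10^-12 m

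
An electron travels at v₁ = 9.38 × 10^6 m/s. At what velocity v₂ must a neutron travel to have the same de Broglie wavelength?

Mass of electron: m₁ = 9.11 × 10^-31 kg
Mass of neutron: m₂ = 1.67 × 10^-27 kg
v₂ = 5.12 × 10^3 m/s

For equal de Broglie wavelengths: λ₁ = λ₂

h/(m₁v₁) = h/(m₂v₂)
m₁v₁ = m₂v₂
v₂ = v₁ · (m₁/m₂)

v₂ = 9.38 × 10^6 m/s × (9.11 × 10^-31 kg / 1.67 × 10^-27 kg)
v₂ = 5.12 × 10^3 m/s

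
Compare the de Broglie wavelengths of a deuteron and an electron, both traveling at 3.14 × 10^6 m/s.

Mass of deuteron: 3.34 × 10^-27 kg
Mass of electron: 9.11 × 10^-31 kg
The electron has the longer wavelength.

Using λ = h/(mv), since both particles have the same velocity, the wavelength depends only on mass.

For deuteron: λ₁ = h/(m₁v) = 6.32 × 10^-14 m
For electron: λ₂ = h/(m₂v) = 2.32 × 10^-10 m

Since λ ∝ 1/m at constant velocity, the lighter particle has the longer wavelength.

The electron has the longer de Broglie wavelength.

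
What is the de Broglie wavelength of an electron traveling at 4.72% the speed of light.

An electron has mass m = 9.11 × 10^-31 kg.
5.14 × 10^-11 m

Using the de Broglie relation λ = h/(mv):

v = 4.72% × c = 1.415 × 10^7 m/s

λ = h/(mv)
λ = (6.626 × 10^-34 J·s) / (9.11 × 10^-31 kg × 1.415 × 10^7 m/s)
λ = 5.14 × 10^-11 m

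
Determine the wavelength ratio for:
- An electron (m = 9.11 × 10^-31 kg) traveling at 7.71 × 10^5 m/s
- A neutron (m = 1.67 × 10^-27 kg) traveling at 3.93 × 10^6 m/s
λ₁/λ₂ = 9.34 × 10^3

Using λ = h/(mv):

λ₁ = h/(m₁v₁) = 9.43 × 10^-10 m
λ₂ = h/(m₂v₂) = 1.01 × 10^-13 m

Ratio λ₁/λ₂ = (m₂v₂)/(m₁v₁)
         = (1.67 × 10^-27 kg × 3.93 × 10^6 m/s) / (9.11 × 10^-31 kg × 7.71 × 10^5 m/s)
         = 9.34 × 10^3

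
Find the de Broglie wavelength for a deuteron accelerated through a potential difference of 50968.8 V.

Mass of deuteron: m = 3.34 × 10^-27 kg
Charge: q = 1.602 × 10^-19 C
8.97 × 10^-14 m

When a particle is accelerated through voltage V, it gains kinetic energy KE = qV.

The de Broglie wavelength is then λ = h/√(2mqV):

λ = h/√(2mqV)
λ = (6.626 × 10^-34 J·s) / √(2 × 3.34 × 10^-27 kg × 1.602 × 10^-19 C × 50968.8 V)
λ = 8.97 × 10^-14 m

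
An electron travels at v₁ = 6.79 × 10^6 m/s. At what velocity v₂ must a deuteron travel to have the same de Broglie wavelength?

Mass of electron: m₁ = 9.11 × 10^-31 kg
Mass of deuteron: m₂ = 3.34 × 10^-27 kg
v₂ = 1.85 × 10^3 m/s

For equal de Broglie wavelengths: λ₁ = λ₂

h/(m₁v₁) = h/(m₂v₂)
m₁v₁ = m₂v₂
v₂ = v₁ · (m₁/m₂)

v₂ = 6.79 × 10^6 m/s × (9.11 × 10^-31 kg / 3.34 × 10^-27 kg)
v₂ = 1.85 × 10^3 m/s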